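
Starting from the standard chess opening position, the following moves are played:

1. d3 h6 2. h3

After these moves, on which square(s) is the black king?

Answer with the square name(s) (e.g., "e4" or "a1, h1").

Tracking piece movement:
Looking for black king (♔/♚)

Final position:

  a b c d e f g h
  ─────────────────
8│♜ ♞ ♝ ♛ ♚ ♝ ♞ ♜│8
7│♟ ♟ ♟ ♟ ♟ ♟ ♟ ·│7
6│· · · · · · · ♟│6
5│· · · · · · · ·│5
4│· · · · · · · ·│4
3│· · · ♙ · · · ♙│3
2│♙ ♙ ♙ · ♙ ♙ ♙ ·│2
1│♖ ♘ ♗ ♕ ♔ ♗ ♘ ♖│1
  ─────────────────
  a b c d e f g h


e8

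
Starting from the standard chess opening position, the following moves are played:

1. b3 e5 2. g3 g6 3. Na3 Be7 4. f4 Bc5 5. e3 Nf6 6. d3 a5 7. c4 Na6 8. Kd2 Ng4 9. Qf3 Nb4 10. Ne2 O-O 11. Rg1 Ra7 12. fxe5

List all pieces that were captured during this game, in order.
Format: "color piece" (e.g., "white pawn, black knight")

Tracking captures:
  fxe5: captured black pawn

black pawn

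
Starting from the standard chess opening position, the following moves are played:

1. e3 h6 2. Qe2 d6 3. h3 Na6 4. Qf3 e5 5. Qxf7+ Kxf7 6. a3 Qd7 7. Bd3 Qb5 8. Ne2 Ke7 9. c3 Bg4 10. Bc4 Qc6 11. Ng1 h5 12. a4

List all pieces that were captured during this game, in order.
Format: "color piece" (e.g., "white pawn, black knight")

Tracking captures:
  Qxf7+: captured black pawn
  Kxf7: captured white queen

black pawn, white queen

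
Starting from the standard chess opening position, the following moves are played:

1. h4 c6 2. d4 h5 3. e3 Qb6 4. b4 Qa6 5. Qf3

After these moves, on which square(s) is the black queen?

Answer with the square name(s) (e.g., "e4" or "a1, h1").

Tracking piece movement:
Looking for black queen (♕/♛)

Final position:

  a b c d e f g h
  ─────────────────
8│♜ ♞ ♝ · ♚ ♝ ♞ ♜│8
7│♟ ♟ · ♟ ♟ ♟ ♟ ·│7
6│♛ · ♟ · · · · ·│6
5│· · · · · · · ♟│5
4│· ♙ · ♙ · · · ♙│4
3│· · · · ♙ ♕ · ·│3
2│♙ · ♙ · · ♙ ♙ ·│2
1│♖ ♘ ♗ · ♔ ♗ ♘ ♖│1
  ─────────────────
  a b c d e f g h


a6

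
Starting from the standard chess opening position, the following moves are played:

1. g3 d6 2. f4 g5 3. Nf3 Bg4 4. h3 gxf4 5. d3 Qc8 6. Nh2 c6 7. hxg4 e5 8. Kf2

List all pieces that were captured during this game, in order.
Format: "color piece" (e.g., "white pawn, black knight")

Tracking captures:
  gxf4: captured white pawn
  hxg4: captured black bishop

white pawn, black bishop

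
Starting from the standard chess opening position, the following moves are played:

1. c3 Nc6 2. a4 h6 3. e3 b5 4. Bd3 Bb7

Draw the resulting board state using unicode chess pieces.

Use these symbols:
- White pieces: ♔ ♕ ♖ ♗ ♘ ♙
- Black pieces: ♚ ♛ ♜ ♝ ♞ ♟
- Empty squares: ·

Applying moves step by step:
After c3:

♜ ♞ ♝ ♛ ♚ ♝ ♞ ♜
♟ ♟ ♟ ♟ ♟ ♟ ♟ ♟
· · · · · · · ·
· · · · · · · ·
· · · · · · · ·
· · ♙ · · · · ·
♙ ♙ · ♙ ♙ ♙ ♙ ♙
♖ ♘ ♗ ♕ ♔ ♗ ♘ ♖


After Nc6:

♜ · ♝ ♛ ♚ ♝ ♞ ♜
♟ ♟ ♟ ♟ ♟ ♟ ♟ ♟
· · ♞ · · · · ·
· · · · · · · ·
· · · · · · · ·
· · ♙ · · · · ·
♙ ♙ · ♙ ♙ ♙ ♙ ♙
♖ ♘ ♗ ♕ ♔ ♗ ♘ ♖


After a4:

♜ · ♝ ♛ ♚ ♝ ♞ ♜
♟ ♟ ♟ ♟ ♟ ♟ ♟ ♟
· · ♞ · · · · ·
· · · · · · · ·
♙ · · · · · · ·
· · ♙ · · · · ·
· ♙ · ♙ ♙ ♙ ♙ ♙
♖ ♘ ♗ ♕ ♔ ♗ ♘ ♖


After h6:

♜ · ♝ ♛ ♚ ♝ ♞ ♜
♟ ♟ ♟ ♟ ♟ ♟ ♟ ·
· · ♞ · · · · ♟
· · · · · · · ·
♙ · · · · · · ·
· · ♙ · · · · ·
· ♙ · ♙ ♙ ♙ ♙ ♙
♖ ♘ ♗ ♕ ♔ ♗ ♘ ♖


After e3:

♜ · ♝ ♛ ♚ ♝ ♞ ♜
♟ ♟ ♟ ♟ ♟ ♟ ♟ ·
· · ♞ · · · · ♟
· · · · · · · ·
♙ · · · · · · ·
· · ♙ · ♙ · · ·
· ♙ · ♙ · ♙ ♙ ♙
♖ ♘ ♗ ♕ ♔ ♗ ♘ ♖


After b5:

♜ · ♝ ♛ ♚ ♝ ♞ ♜
♟ · ♟ ♟ ♟ ♟ ♟ ·
· · ♞ · · · · ♟
· ♟ · · · · · ·
♙ · · · · · · ·
· · ♙ · ♙ · · ·
· ♙ · ♙ · ♙ ♙ ♙
♖ ♘ ♗ ♕ ♔ ♗ ♘ ♖


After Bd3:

♜ · ♝ ♛ ♚ ♝ ♞ ♜
♟ · ♟ ♟ ♟ ♟ ♟ ·
· · ♞ · · · · ♟
· ♟ · · · · · ·
♙ · · · · · · ·
· · ♙ ♗ ♙ · · ·
· ♙ · ♙ · ♙ ♙ ♙
♖ ♘ ♗ ♕ ♔ · ♘ ♖


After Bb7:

♜ · · ♛ ♚ ♝ ♞ ♜
♟ ♝ ♟ ♟ ♟ ♟ ♟ ·
· · ♞ · · · · ♟
· ♟ · · · · · ·
♙ · · · · · · ·
· · ♙ ♗ ♙ · · ·
· ♙ · ♙ · ♙ ♙ ♙
♖ ♘ ♗ ♕ ♔ · ♘ ♖



  a b c d e f g h
  ─────────────────
8│♜ · · ♛ ♚ ♝ ♞ ♜│8
7│♟ ♝ ♟ ♟ ♟ ♟ ♟ ·│7
6│· · ♞ · · · · ♟│6
5│· ♟ · · · · · ·│5
4│♙ · · · · · · ·│4
3│· · ♙ ♗ ♙ · · ·│3
2│· ♙ · ♙ · ♙ ♙ ♙│2
1│♖ ♘ ♗ ♕ ♔ · ♘ ♖│1
  ─────────────────
  a b c d e f g h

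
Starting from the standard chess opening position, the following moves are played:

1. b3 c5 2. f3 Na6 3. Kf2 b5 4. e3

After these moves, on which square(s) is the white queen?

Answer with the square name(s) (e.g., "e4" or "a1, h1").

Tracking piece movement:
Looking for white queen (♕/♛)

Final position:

  a b c d e f g h
  ─────────────────
8│♜ · ♝ ♛ ♚ ♝ ♞ ♜│8
7│♟ · · ♟ ♟ ♟ ♟ ♟│7
6│♞ · · · · · · ·│6
5│· ♟ ♟ · · · · ·│5
4│· · · · · · · ·│4
3│· ♙ · · ♙ ♙ · ·│3
2│♙ · ♙ ♙ · ♔ ♙ ♙│2
1│♖ ♘ ♗ ♕ · ♗ ♘ ♖│1
  ─────────────────
  a b c d e f g h


d1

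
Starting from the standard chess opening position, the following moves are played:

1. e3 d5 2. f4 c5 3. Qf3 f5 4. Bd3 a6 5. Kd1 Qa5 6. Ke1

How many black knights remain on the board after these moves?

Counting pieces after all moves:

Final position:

  a b c d e f g h
  ─────────────────
8│♜ ♞ ♝ · ♚ ♝ ♞ ♜│8
7│· ♟ · · ♟ · ♟ ♟│7
6│♟ · · · · · · ·│6
5│♛ · ♟ ♟ · ♟ · ·│5
4│· · · · · ♙ · ·│4
3│· · · ♗ ♙ ♕ · ·│3
2│♙ ♙ ♙ ♙ · · ♙ ♙│2
1│♖ ♘ ♗ · ♔ · ♘ ♖│1
  ─────────────────
  a b c d e f g h


2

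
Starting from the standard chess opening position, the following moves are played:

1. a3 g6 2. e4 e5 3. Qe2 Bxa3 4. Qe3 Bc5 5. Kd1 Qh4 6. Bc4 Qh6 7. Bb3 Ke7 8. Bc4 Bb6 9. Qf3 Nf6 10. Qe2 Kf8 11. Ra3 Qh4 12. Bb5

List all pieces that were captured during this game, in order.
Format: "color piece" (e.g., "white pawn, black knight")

Tracking captures:
  Bxa3: captured white pawn

white pawn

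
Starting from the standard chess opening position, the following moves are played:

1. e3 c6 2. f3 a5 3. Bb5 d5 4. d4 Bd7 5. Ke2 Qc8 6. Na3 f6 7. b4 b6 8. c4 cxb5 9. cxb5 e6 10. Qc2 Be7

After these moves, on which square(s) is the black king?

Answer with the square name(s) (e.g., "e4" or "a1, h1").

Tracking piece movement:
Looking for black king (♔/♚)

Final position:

  a b c d e f g h
  ─────────────────
8│♜ ♞ ♛ · ♚ · ♞ ♜│8
7│· · · ♝ ♝ · ♟ ♟│7
6│· ♟ · · ♟ ♟ · ·│6
5│♟ ♙ · ♟ · · · ·│5
4│· ♙ · ♙ · · · ·│4
3│♘ · · · ♙ ♙ · ·│3
2│♙ · ♕ · ♔ · ♙ ♙│2
1│♖ · ♗ · · · ♘ ♖│1
  ─────────────────
  a b c d e f g h


e8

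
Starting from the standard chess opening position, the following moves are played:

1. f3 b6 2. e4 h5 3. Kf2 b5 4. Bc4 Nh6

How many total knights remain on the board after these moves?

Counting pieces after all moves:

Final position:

  a b c d e f g h
  ─────────────────
8│♜ ♞ ♝ ♛ ♚ ♝ · ♜│8
7│♟ · ♟ ♟ ♟ ♟ ♟ ·│7
6│· · · · · · · ♞│6
5│· ♟ · · · · · ♟│5
4│· · ♗ · ♙ · · ·│4
3│· · · · · ♙ · ·│3
2│♙ ♙ ♙ ♙ · ♔ ♙ ♙│2
1│♖ ♘ ♗ ♕ · · ♘ ♖│1
  ─────────────────
  a b c d e f g h


4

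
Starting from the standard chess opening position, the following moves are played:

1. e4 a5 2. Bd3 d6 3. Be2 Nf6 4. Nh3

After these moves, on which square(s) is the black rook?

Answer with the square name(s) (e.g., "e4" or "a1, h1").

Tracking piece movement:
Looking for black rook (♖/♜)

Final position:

  a b c d e f g h
  ─────────────────
8│♜ ♞ ♝ ♛ ♚ ♝ · ♜│8
7│· ♟ ♟ · ♟ ♟ ♟ ♟│7
6│· · · ♟ · ♞ · ·│6
5│♟ · · · · · · ·│5
4│· · · · ♙ · · ·│4
3│· · · · · · · ♘│3
2│♙ ♙ ♙ ♙ ♗ ♙ ♙ ♙│2
1│♖ ♘ ♗ ♕ ♔ · · ♖│1
  ─────────────────
  a b c d e f g h


a8, h8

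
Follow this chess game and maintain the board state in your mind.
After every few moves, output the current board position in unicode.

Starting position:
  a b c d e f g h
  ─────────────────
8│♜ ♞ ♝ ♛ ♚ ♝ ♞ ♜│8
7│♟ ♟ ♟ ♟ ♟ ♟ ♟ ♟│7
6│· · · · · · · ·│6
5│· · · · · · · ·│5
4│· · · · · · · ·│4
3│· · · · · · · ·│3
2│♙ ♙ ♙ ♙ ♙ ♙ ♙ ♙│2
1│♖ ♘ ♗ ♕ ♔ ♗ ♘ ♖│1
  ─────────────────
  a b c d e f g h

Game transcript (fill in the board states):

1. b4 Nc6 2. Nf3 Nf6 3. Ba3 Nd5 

  a b c d e f g h
  ─────────────────
8│♜ · ♝ ♛ ♚ ♝ · ♜│8
7│♟ ♟ ♟ ♟ ♟ ♟ ♟ ♟│7
6│· · ♞ · · · · ·│6
5│· · · ♞ · · · ·│5
4│· ♙ · · · · · ·│4
3│♗ · · · · ♘ · ·│3
2│♙ · ♙ ♙ ♙ ♙ ♙ ♙│2
1│♖ ♘ · ♕ ♔ ♗ · ♖│1
  ─────────────────
  a b c d e f g h

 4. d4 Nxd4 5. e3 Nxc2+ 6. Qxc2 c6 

  a b c d e f g h
  ─────────────────
8│♜ · ♝ ♛ ♚ ♝ · ♜│8
7│♟ ♟ · ♟ ♟ ♟ ♟ ♟│7
6│· · ♟ · · · · ·│6
5│· · · ♞ · · · ·│5
4│· ♙ · · · · · ·│4
3│♗ · · · ♙ ♘ · ·│3
2│♙ · ♕ · · ♙ ♙ ♙│2
1│♖ ♘ · · ♔ ♗ · ♖│1
  ─────────────────
  a b c d e f g h

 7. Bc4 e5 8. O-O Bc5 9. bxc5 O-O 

  a b c d e f g h
  ─────────────────
8│♜ · ♝ ♛ · ♜ ♚ ·│8
7│♟ ♟ · ♟ · ♟ ♟ ♟│7
6│· · ♟ · · · · ·│6
5│· · ♙ ♞ ♟ · · ·│5
4│· · ♗ · · · · ·│4
3│♗ · · · ♙ ♘ · ·│3
2│♙ · ♕ · · ♙ ♙ ♙│2
1│♖ ♘ · · · ♖ ♔ ·│1
  ─────────────────
  a b c d e f g h

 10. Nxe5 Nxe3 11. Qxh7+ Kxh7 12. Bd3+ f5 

  a b c d e f g h
  ─────────────────
8│♜ · ♝ ♛ · ♜ · ·│8
7│♟ ♟ · ♟ · · ♟ ♚│7
6│· · ♟ · · · · ·│6
5│· · ♙ · ♘ ♟ · ·│5
4│· · · · · · · ·│4
3│♗ · · ♗ ♞ · · ·│3
2│♙ · · · · ♙ ♙ ♙│2
1│♖ ♘ · · · ♖ ♔ ·│1
  ─────────────────
  a b c d e f g h

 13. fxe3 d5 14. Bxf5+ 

  a b c d e f g h
  ─────────────────
8│♜ · ♝ ♛ · ♜ · ·│8
7│♟ ♟ · · · · ♟ ♚│7
6│· · ♟ · · · · ·│6
5│· · ♙ ♟ ♘ ♗ · ·│5
4│· · · · · · · ·│4
3│♗ · · · ♙ · · ·│3
2│♙ · · · · · ♙ ♙│2
1│♖ ♘ · · · ♖ ♔ ·│1
  ─────────────────
  a b c d e f g h


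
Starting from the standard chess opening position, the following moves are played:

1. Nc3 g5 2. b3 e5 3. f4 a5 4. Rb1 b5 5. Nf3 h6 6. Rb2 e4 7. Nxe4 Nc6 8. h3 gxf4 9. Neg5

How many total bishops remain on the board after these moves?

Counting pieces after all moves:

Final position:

  a b c d e f g h
  ─────────────────
8│♜ · ♝ ♛ ♚ ♝ ♞ ♜│8
7│· · ♟ ♟ · ♟ · ·│7
6│· · ♞ · · · · ♟│6
5│♟ ♟ · · · · ♘ ·│5
4│· · · · · ♟ · ·│4
3│· ♙ · · · ♘ · ♙│3
2│♙ ♖ ♙ ♙ ♙ · ♙ ·│2
1│· · ♗ ♕ ♔ ♗ · ♖│1
  ─────────────────
  a b c d e f g h


4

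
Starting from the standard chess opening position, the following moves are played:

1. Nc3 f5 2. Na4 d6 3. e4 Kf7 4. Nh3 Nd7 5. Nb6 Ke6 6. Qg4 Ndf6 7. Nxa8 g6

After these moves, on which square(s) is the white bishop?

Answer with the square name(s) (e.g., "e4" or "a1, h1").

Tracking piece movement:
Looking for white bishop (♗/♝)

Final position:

  a b c d e f g h
  ─────────────────
8│♘ · ♝ ♛ · ♝ ♞ ♜│8
7│♟ ♟ ♟ · ♟ · · ♟│7
6│· · · ♟ ♚ ♞ ♟ ·│6
5│· · · · · ♟ · ·│5
4│· · · · ♙ · ♕ ·│4
3│· · · · · · · ♘│3
2│♙ ♙ ♙ ♙ · ♙ ♙ ♙│2
1│♖ · ♗ · ♔ ♗ · ♖│1
  ─────────────────
  a b c d e f g h


c1, f1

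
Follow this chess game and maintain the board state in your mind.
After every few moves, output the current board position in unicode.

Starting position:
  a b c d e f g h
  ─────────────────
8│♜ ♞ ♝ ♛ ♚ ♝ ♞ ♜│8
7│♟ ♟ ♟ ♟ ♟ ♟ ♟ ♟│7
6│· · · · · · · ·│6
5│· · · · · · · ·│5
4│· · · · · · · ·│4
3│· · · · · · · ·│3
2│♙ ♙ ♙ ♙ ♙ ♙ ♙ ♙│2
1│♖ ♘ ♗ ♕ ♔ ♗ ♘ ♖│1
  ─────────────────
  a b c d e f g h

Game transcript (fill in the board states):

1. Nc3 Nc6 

  a b c d e f g h
  ─────────────────
8│♜ · ♝ ♛ ♚ ♝ ♞ ♜│8
7│♟ ♟ ♟ ♟ ♟ ♟ ♟ ♟│7
6│· · ♞ · · · · ·│6
5│· · · · · · · ·│5
4│· · · · · · · ·│4
3│· · ♘ · · · · ·│3
2│♙ ♙ ♙ ♙ ♙ ♙ ♙ ♙│2
1│♖ · ♗ ♕ ♔ ♗ ♘ ♖│1
  ─────────────────
  a b c d e f g h

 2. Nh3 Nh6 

  a b c d e f g h
  ─────────────────
8│♜ · ♝ ♛ ♚ ♝ · ♜│8
7│♟ ♟ ♟ ♟ ♟ ♟ ♟ ♟│7
6│· · ♞ · · · · ♞│6
5│· · · · · · · ·│5
4│· · · · · · · ·│4
3│· · ♘ · · · · ♘│3
2│♙ ♙ ♙ ♙ ♙ ♙ ♙ ♙│2
1│♖ · ♗ ♕ ♔ ♗ · ♖│1
  ─────────────────
  a b c d e f g h

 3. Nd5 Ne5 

  a b c d e f g h
  ─────────────────
8│♜ · ♝ ♛ ♚ ♝ · ♜│8
7│♟ ♟ ♟ ♟ ♟ ♟ ♟ ♟│7
6│· · · · · · · ♞│6
5│· · · ♘ ♞ · · ·│5
4│· · · · · · · ·│4
3│· · · · · · · ♘│3
2│♙ ♙ ♙ ♙ ♙ ♙ ♙ ♙│2
1│♖ · ♗ ♕ ♔ ♗ · ♖│1
  ─────────────────
  a b c d e f g h



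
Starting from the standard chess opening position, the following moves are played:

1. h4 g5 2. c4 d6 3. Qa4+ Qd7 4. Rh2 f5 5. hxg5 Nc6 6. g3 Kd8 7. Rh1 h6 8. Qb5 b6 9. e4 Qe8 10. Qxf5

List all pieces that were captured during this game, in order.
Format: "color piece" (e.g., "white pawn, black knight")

Tracking captures:
  hxg5: captured black pawn
  Qxf5: captured black pawn

black pawn, black pawn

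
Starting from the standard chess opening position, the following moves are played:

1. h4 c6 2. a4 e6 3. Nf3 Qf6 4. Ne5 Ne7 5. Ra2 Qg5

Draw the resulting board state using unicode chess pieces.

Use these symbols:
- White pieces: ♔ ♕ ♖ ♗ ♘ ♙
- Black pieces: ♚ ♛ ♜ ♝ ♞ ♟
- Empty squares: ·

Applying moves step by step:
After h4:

♜ ♞ ♝ ♛ ♚ ♝ ♞ ♜
♟ ♟ ♟ ♟ ♟ ♟ ♟ ♟
· · · · · · · ·
· · · · · · · ·
· · · · · · · ♙
· · · · · · · ·
♙ ♙ ♙ ♙ ♙ ♙ ♙ ·
♖ ♘ ♗ ♕ ♔ ♗ ♘ ♖


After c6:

♜ ♞ ♝ ♛ ♚ ♝ ♞ ♜
♟ ♟ · ♟ ♟ ♟ ♟ ♟
· · ♟ · · · · ·
· · · · · · · ·
· · · · · · · ♙
· · · · · · · ·
♙ ♙ ♙ ♙ ♙ ♙ ♙ ·
♖ ♘ ♗ ♕ ♔ ♗ ♘ ♖


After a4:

♜ ♞ ♝ ♛ ♚ ♝ ♞ ♜
♟ ♟ · ♟ ♟ ♟ ♟ ♟
· · ♟ · · · · ·
· · · · · · · ·
♙ · · · · · · ♙
· · · · · · · ·
· ♙ ♙ ♙ ♙ ♙ ♙ ·
♖ ♘ ♗ ♕ ♔ ♗ ♘ ♖


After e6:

♜ ♞ ♝ ♛ ♚ ♝ ♞ ♜
♟ ♟ · ♟ · ♟ ♟ ♟
· · ♟ · ♟ · · ·
· · · · · · · ·
♙ · · · · · · ♙
· · · · · · · ·
· ♙ ♙ ♙ ♙ ♙ ♙ ·
♖ ♘ ♗ ♕ ♔ ♗ ♘ ♖


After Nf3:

♜ ♞ ♝ ♛ ♚ ♝ ♞ ♜
♟ ♟ · ♟ · ♟ ♟ ♟
· · ♟ · ♟ · · ·
· · · · · · · ·
♙ · · · · · · ♙
· · · · · ♘ · ·
· ♙ ♙ ♙ ♙ ♙ ♙ ·
♖ ♘ ♗ ♕ ♔ ♗ · ♖


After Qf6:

♜ ♞ ♝ · ♚ ♝ ♞ ♜
♟ ♟ · ♟ · ♟ ♟ ♟
· · ♟ · ♟ ♛ · ·
· · · · · · · ·
♙ · · · · · · ♙
· · · · · ♘ · ·
· ♙ ♙ ♙ ♙ ♙ ♙ ·
♖ ♘ ♗ ♕ ♔ ♗ · ♖


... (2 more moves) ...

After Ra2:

♜ ♞ ♝ · ♚ ♝ · ♜
♟ ♟ · ♟ ♞ ♟ ♟ ♟
· · ♟ · ♟ ♛ · ·
· · · · ♘ · · ·
♙ · · · · · · ♙
· · · · · · · ·
♖ ♙ ♙ ♙ ♙ ♙ ♙ ·
· ♘ ♗ ♕ ♔ ♗ · ♖


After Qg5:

♜ ♞ ♝ · ♚ ♝ · ♜
♟ ♟ · ♟ ♞ ♟ ♟ ♟
· · ♟ · ♟ · · ·
· · · · ♘ · ♛ ·
♙ · · · · · · ♙
· · · · · · · ·
♖ ♙ ♙ ♙ ♙ ♙ ♙ ·
· ♘ ♗ ♕ ♔ ♗ · ♖



  a b c d e f g h
  ─────────────────
8│♜ ♞ ♝ · ♚ ♝ · ♜│8
7│♟ ♟ · ♟ ♞ ♟ ♟ ♟│7
6│· · ♟ · ♟ · · ·│6
5│· · · · ♘ · ♛ ·│5
4│♙ · · · · · · ♙│4
3│· · · · · · · ·│3
2│♖ ♙ ♙ ♙ ♙ ♙ ♙ ·│2
1│· ♘ ♗ ♕ ♔ ♗ · ♖│1
  ─────────────────
  a b c d e f g h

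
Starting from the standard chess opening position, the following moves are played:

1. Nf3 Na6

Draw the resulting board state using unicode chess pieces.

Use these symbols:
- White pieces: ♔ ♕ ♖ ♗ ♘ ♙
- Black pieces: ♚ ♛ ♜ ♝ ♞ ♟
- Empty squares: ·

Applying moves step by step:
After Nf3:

♜ ♞ ♝ ♛ ♚ ♝ ♞ ♜
♟ ♟ ♟ ♟ ♟ ♟ ♟ ♟
· · · · · · · ·
· · · · · · · ·
· · · · · · · ·
· · · · · ♘ · ·
♙ ♙ ♙ ♙ ♙ ♙ ♙ ♙
♖ ♘ ♗ ♕ ♔ ♗ · ♖


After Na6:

♜ · ♝ ♛ ♚ ♝ ♞ ♜
♟ ♟ ♟ ♟ ♟ ♟ ♟ ♟
♞ · · · · · · ·
· · · · · · · ·
· · · · · · · ·
· · · · · ♘ · ·
♙ ♙ ♙ ♙ ♙ ♙ ♙ ♙
♖ ♘ ♗ ♕ ♔ ♗ · ♖



  a b c d e f g h
  ─────────────────
8│♜ · ♝ ♛ ♚ ♝ ♞ ♜│8
7│♟ ♟ ♟ ♟ ♟ ♟ ♟ ♟│7
6│♞ · · · · · · ·│6
5│· · · · · · · ·│5
4│· · · · · · · ·│4
3│· · · · · ♘ · ·│3
2│♙ ♙ ♙ ♙ ♙ ♙ ♙ ♙│2
1│♖ ♘ ♗ ♕ ♔ ♗ · ♖│1
  ─────────────────
  a b c d e f g h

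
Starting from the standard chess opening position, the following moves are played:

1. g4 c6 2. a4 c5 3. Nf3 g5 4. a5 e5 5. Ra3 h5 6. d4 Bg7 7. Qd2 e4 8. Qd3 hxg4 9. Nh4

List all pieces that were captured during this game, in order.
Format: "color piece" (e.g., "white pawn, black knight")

Tracking captures:
  hxg4: captured white pawn

white pawn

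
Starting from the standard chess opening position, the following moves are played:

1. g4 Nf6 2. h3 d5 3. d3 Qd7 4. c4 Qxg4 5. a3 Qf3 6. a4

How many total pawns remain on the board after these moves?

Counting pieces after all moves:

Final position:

  a b c d e f g h
  ─────────────────
8│♜ ♞ ♝ · ♚ ♝ · ♜│8
7│♟ ♟ ♟ · ♟ ♟ ♟ ♟│7
6│· · · · · ♞ · ·│6
5│· · · ♟ · · · ·│5
4│♙ · ♙ · · · · ·│4
3│· · · ♙ · ♛ · ♙│3
2│· ♙ · · ♙ ♙ · ·│2
1│♖ ♘ ♗ ♕ ♔ ♗ ♘ ♖│1
  ─────────────────
  a b c d e f g h


15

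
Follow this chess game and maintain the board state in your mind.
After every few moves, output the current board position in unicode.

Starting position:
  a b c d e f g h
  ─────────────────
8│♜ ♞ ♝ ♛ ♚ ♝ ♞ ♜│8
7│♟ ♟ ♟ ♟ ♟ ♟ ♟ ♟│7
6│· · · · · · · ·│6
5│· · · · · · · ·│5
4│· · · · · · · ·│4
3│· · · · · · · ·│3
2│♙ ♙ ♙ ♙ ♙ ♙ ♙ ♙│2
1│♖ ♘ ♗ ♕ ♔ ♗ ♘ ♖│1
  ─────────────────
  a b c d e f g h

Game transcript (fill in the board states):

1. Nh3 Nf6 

  a b c d e f g h
  ─────────────────
8│♜ ♞ ♝ ♛ ♚ ♝ · ♜│8
7│♟ ♟ ♟ ♟ ♟ ♟ ♟ ♟│7
6│· · · · · ♞ · ·│6
5│· · · · · · · ·│5
4│· · · · · · · ·│4
3│· · · · · · · ♘│3
2│♙ ♙ ♙ ♙ ♙ ♙ ♙ ♙│2
1│♖ ♘ ♗ ♕ ♔ ♗ · ♖│1
  ─────────────────
  a b c d e f g h

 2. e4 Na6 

  a b c d e f g h
  ─────────────────
8│♜ · ♝ ♛ ♚ ♝ · ♜│8
7│♟ ♟ ♟ ♟ ♟ ♟ ♟ ♟│7
6│♞ · · · · ♞ · ·│6
5│· · · · · · · ·│5
4│· · · · ♙ · · ·│4
3│· · · · · · · ♘│3
2│♙ ♙ ♙ ♙ · ♙ ♙ ♙│2
1│♖ ♘ ♗ ♕ ♔ ♗ · ♖│1
  ─────────────────
  a b c d e f g h

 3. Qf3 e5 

  a b c d e f g h
  ─────────────────
8│♜ · ♝ ♛ ♚ ♝ · ♜│8
7│♟ ♟ ♟ ♟ · ♟ ♟ ♟│7
6│♞ · · · · ♞ · ·│6
5│· · · · ♟ · · ·│5
4│· · · · ♙ · · ·│4
3│· · · · · ♕ · ♘│3
2│♙ ♙ ♙ ♙ · ♙ ♙ ♙│2
1│♖ ♘ ♗ · ♔ ♗ · ♖│1
  ─────────────────
  a b c d e f g h



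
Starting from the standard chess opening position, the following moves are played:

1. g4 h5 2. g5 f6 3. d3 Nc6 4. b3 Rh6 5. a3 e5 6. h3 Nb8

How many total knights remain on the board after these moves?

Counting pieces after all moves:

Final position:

  a b c d e f g h
  ─────────────────
8│♜ ♞ ♝ ♛ ♚ ♝ ♞ ·│8
7│♟ ♟ ♟ ♟ · · ♟ ·│7
6│· · · · · ♟ · ♜│6
5│· · · · ♟ · ♙ ♟│5
4│· · · · · · · ·│4
3│♙ ♙ · ♙ · · · ♙│3
2│· · ♙ · ♙ ♙ · ·│2
1│♖ ♘ ♗ ♕ ♔ ♗ ♘ ♖│1
  ─────────────────
  a b c d e f g h


4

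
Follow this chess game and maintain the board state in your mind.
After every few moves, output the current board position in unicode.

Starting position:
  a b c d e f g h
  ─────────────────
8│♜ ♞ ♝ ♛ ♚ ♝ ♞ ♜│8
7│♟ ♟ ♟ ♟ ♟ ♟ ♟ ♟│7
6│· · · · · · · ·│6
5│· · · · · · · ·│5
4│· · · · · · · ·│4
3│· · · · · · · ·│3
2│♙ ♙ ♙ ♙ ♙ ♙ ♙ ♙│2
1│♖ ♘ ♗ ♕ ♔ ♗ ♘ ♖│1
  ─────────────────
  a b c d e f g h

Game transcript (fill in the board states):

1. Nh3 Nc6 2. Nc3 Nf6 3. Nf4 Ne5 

  a b c d e f g h
  ─────────────────
8│♜ · ♝ ♛ ♚ ♝ · ♜│8
7│♟ ♟ ♟ ♟ ♟ ♟ ♟ ♟│7
6│· · · · · ♞ · ·│6
5│· · · · ♞ · · ·│5
4│· · · · · ♘ · ·│4
3│· · ♘ · · · · ·│3
2│♙ ♙ ♙ ♙ ♙ ♙ ♙ ♙│2
1│♖ · ♗ ♕ ♔ ♗ · ♖│1
  ─────────────────
  a b c d e f g h

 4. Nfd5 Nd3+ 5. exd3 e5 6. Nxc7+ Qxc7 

  a b c d e f g h
  ─────────────────
8│♜ · ♝ · ♚ ♝ · ♜│8
7│♟ ♟ ♛ ♟ · ♟ ♟ ♟│7
6│· · · · · ♞ · ·│6
5│· · · · ♟ · · ·│5
4│· · · · · · · ·│4
3│· · ♘ ♙ · · · ·│3
2│♙ ♙ ♙ ♙ · ♙ ♙ ♙│2
1│♖ · ♗ ♕ ♔ ♗ · ♖│1
  ─────────────────
  a b c d e f g h

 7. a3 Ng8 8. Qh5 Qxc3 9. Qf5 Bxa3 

  a b c d e f g h
  ─────────────────
8│♜ · ♝ · ♚ · ♞ ♜│8
7│♟ ♟ · ♟ · ♟ ♟ ♟│7
6│· · · · · · · ·│6
5│· · · · ♟ ♕ · ·│5
4│· · · · · · · ·│4
3│♝ · ♛ ♙ · · · ·│3
2│· ♙ ♙ ♙ · ♙ ♙ ♙│2
1│♖ · ♗ · ♔ ♗ · ♖│1
  ─────────────────
  a b c d e f g h

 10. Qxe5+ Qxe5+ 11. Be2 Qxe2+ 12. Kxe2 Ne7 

  a b c d e f g h
  ─────────────────
8│♜ · ♝ · ♚ · · ♜│8
7│♟ ♟ · ♟ ♞ ♟ ♟ ♟│7
6│· · · · · · · ·│6
5│· · · · · · · ·│5
4│· · · · · · · ·│4
3│♝ · · ♙ · · · ·│3
2│· ♙ ♙ ♙ ♔ ♙ ♙ ♙│2
1│♖ · ♗ · · · · ♖│1
  ─────────────────
  a b c d e f g h



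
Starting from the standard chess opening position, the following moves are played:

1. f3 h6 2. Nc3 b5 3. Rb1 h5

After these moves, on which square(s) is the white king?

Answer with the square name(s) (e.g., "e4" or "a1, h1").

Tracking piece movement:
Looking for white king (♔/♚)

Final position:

  a b c d e f g h
  ─────────────────
8│♜ ♞ ♝ ♛ ♚ ♝ ♞ ♜│8
7│♟ · ♟ ♟ ♟ ♟ ♟ ·│7
6│· · · · · · · ·│6
5│· ♟ · · · · · ♟│5
4│· · · · · · · ·│4
3│· · ♘ · · ♙ · ·│3
2│♙ ♙ ♙ ♙ ♙ · ♙ ♙│2
1│· ♖ ♗ ♕ ♔ ♗ ♘ ♖│1
  ─────────────────
  a b c d e f g h


e1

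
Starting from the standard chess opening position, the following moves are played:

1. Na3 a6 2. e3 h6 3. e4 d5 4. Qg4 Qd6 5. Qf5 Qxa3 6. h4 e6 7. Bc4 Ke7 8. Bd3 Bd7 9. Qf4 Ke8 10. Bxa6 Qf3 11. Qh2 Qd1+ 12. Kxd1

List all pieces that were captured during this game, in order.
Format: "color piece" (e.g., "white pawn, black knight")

Tracking captures:
  Qxa3: captured white knight
  Bxa6: captured black pawn
  Kxd1: captured black queen

white knight, black pawn, black queen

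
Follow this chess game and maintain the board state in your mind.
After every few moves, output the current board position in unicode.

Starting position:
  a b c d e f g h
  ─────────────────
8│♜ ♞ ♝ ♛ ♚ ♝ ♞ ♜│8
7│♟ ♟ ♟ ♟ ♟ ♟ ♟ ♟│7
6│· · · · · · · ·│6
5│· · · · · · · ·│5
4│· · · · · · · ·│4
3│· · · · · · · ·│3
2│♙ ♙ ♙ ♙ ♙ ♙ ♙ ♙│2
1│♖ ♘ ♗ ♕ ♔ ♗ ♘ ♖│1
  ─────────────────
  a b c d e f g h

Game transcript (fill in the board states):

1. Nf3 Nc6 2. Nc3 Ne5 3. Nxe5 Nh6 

  a b c d e f g h
  ─────────────────
8│♜ · ♝ ♛ ♚ ♝ · ♜│8
7│♟ ♟ ♟ ♟ ♟ ♟ ♟ ♟│7
6│· · · · · · · ♞│6
5│· · · · ♘ · · ·│5
4│· · · · · · · ·│4
3│· · ♘ · · · · ·│3
2│♙ ♙ ♙ ♙ ♙ ♙ ♙ ♙│2
1│♖ · ♗ ♕ ♔ ♗ · ♖│1
  ─────────────────
  a b c d e f g h

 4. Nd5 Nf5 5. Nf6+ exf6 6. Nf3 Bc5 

  a b c d e f g h
  ─────────────────
8│♜ · ♝ ♛ ♚ · · ♜│8
7│♟ ♟ ♟ ♟ · ♟ ♟ ♟│7
6│· · · · · ♟ · ·│6
5│· · ♝ · · ♞ · ·│5
4│· · · · · · · ·│4
3│· · · · · ♘ · ·│3
2│♙ ♙ ♙ ♙ ♙ ♙ ♙ ♙│2
1│♖ · ♗ ♕ ♔ ♗ · ♖│1
  ─────────────────
  a b c d e f g h

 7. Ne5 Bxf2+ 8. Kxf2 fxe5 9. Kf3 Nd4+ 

  a b c d e f g h
  ─────────────────
8│♜ · ♝ ♛ ♚ · · ♜│8
7│♟ ♟ ♟ ♟ · ♟ ♟ ♟│7
6│· · · · · · · ·│6
5│· · · · ♟ · · ·│5
4│· · · ♞ · · · ·│4
3│· · · · · ♔ · ·│3
2│♙ ♙ ♙ ♙ ♙ · ♙ ♙│2
1│♖ · ♗ ♕ · ♗ · ♖│1
  ─────────────────
  a b c d e f g h

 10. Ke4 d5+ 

  a b c d e f g h
  ─────────────────
8│♜ · ♝ ♛ ♚ · · ♜│8
7│♟ ♟ ♟ · · ♟ ♟ ♟│7
6│· · · · · · · ·│6
5│· · · ♟ ♟ · · ·│5
4│· · · ♞ ♔ · · ·│4
3│· · · · · · · ·│3
2│♙ ♙ ♙ ♙ ♙ · ♙ ♙│2
1│♖ · ♗ ♕ · ♗ · ♖│1
  ─────────────────
  a b c d e f g h


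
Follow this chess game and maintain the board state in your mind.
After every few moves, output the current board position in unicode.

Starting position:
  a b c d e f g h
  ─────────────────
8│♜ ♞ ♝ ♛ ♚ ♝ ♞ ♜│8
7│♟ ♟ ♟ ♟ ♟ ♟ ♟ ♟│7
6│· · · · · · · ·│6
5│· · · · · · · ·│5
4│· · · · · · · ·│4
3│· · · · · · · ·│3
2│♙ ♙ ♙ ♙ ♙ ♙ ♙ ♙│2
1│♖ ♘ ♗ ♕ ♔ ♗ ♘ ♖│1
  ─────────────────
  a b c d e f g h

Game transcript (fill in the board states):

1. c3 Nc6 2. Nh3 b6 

  a b c d e f g h
  ─────────────────
8│♜ · ♝ ♛ ♚ ♝ ♞ ♜│8
7│♟ · ♟ ♟ ♟ ♟ ♟ ♟│7
6│· ♟ ♞ · · · · ·│6
5│· · · · · · · ·│5
4│· · · · · · · ·│4
3│· · ♙ · · · · ♘│3
2│♙ ♙ · ♙ ♙ ♙ ♙ ♙│2
1│♖ ♘ ♗ ♕ ♔ ♗ · ♖│1
  ─────────────────
  a b c d e f g h

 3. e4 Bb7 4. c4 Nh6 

  a b c d e f g h
  ─────────────────
8│♜ · · ♛ ♚ ♝ · ♜│8
7│♟ ♝ ♟ ♟ ♟ ♟ ♟ ♟│7
6│· ♟ ♞ · · · · ♞│6
5│· · · · · · · ·│5
4│· · ♙ · ♙ · · ·│4
3│· · · · · · · ♘│3
2│♙ ♙ · ♙ · ♙ ♙ ♙│2
1│♖ ♘ ♗ ♕ ♔ ♗ · ♖│1
  ─────────────────
  a b c d e f g h

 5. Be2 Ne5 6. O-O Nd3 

  a b c d e f g h
  ─────────────────
8│♜ · · ♛ ♚ ♝ · ♜│8
7│♟ ♝ ♟ ♟ ♟ ♟ ♟ ♟│7
6│· ♟ · · · · · ♞│6
5│· · · · · · · ·│5
4│· · ♙ · ♙ · · ·│4
3│· · · ♞ · · · ♘│3
2│♙ ♙ · ♙ ♗ ♙ ♙ ♙│2
1│♖ ♘ ♗ ♕ · ♖ ♔ ·│1
  ─────────────────
  a b c d e f g h



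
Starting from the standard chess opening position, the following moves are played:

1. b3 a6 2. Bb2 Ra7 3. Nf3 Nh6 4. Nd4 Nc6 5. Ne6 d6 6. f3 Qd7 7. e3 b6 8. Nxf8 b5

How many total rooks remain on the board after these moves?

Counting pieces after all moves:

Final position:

  a b c d e f g h
  ─────────────────
8│· · ♝ · ♚ ♘ · ♜│8
7│♜ · ♟ ♛ ♟ ♟ ♟ ♟│7
6│♟ · ♞ ♟ · · · ♞│6
5│· ♟ · · · · · ·│5
4│· · · · · · · ·│4
3│· ♙ · · ♙ ♙ · ·│3
2│♙ ♗ ♙ ♙ · · ♙ ♙│2
1│♖ ♘ · ♕ ♔ ♗ · ♖│1
  ─────────────────
  a b c d e f g h


4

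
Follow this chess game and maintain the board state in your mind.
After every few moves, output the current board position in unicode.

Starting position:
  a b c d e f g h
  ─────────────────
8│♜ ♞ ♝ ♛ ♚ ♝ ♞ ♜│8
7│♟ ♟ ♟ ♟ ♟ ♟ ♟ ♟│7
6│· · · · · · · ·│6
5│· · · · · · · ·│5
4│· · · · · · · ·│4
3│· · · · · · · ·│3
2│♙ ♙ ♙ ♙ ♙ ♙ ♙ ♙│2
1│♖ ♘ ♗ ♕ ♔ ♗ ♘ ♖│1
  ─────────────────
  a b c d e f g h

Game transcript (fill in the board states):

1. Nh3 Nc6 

  a b c d e f g h
  ─────────────────
8│♜ · ♝ ♛ ♚ ♝ ♞ ♜│8
7│♟ ♟ ♟ ♟ ♟ ♟ ♟ ♟│7
6│· · ♞ · · · · ·│6
5│· · · · · · · ·│5
4│· · · · · · · ·│4
3│· · · · · · · ♘│3
2│♙ ♙ ♙ ♙ ♙ ♙ ♙ ♙│2
1│♖ ♘ ♗ ♕ ♔ ♗ · ♖│1
  ─────────────────
  a b c d e f g h

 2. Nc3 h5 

  a b c d e f g h
  ─────────────────
8│♜ · ♝ ♛ ♚ ♝ ♞ ♜│8
7│♟ ♟ ♟ ♟ ♟ ♟ ♟ ·│7
6│· · ♞ · · · · ·│6
5│· · · · · · · ♟│5
4│· · · · · · · ·│4
3│· · ♘ · · · · ♘│3
2│♙ ♙ ♙ ♙ ♙ ♙ ♙ ♙│2
1│♖ · ♗ ♕ ♔ ♗ · ♖│1
  ─────────────────
  a b c d e f g h

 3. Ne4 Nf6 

  a b c d e f g h
  ─────────────────
8│♜ · ♝ ♛ ♚ ♝ · ♜│8
7│♟ ♟ ♟ ♟ ♟ ♟ ♟ ·│7
6│· · ♞ · · ♞ · ·│6
5│· · · · · · · ♟│5
4│· · · · ♘ · · ·│4
3│· · · · · · · ♘│3
2│♙ ♙ ♙ ♙ ♙ ♙ ♙ ♙│2
1│♖ · ♗ ♕ ♔ ♗ · ♖│1
  ─────────────────
  a b c d e f g h



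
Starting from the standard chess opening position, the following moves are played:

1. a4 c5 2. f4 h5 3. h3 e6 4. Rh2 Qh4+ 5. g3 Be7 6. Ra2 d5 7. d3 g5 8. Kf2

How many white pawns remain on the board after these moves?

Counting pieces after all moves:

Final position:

  a b c d e f g h
  ─────────────────
8│♜ ♞ ♝ · ♚ · ♞ ♜│8
7│♟ ♟ · · ♝ ♟ · ·│7
6│· · · · ♟ · · ·│6
5│· · ♟ ♟ · · ♟ ♟│5
4│♙ · · · · ♙ · ♛│4
3│· · · ♙ · · ♙ ♙│3
2│♖ ♙ ♙ · ♙ ♔ · ♖│2
1│· ♘ ♗ ♕ · ♗ ♘ ·│1
  ─────────────────
  a b c d e f g h


8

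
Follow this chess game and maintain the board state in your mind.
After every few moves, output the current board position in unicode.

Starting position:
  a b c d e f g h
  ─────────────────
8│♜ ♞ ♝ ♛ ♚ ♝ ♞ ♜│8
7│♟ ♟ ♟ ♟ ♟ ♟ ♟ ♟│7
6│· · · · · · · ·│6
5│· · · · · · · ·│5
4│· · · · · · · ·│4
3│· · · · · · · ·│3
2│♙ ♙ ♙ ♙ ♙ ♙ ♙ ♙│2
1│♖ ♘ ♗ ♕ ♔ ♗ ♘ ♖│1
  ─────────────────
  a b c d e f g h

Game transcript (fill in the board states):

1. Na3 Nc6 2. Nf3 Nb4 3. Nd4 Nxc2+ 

  a b c d e f g h
  ─────────────────
8│♜ · ♝ ♛ ♚ ♝ ♞ ♜│8
7│♟ ♟ ♟ ♟ ♟ ♟ ♟ ♟│7
6│· · · · · · · ·│6
5│· · · · · · · ·│5
4│· · · ♘ · · · ·│4
3│♘ · · · · · · ·│3
2│♙ ♙ ♞ ♙ ♙ ♙ ♙ ♙│2
1│♖ · ♗ ♕ ♔ ♗ · ♖│1
  ─────────────────
  a b c d e f g h

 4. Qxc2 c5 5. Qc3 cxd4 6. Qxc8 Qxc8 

  a b c d e f g h
  ─────────────────
8│♜ · ♛ · ♚ ♝ ♞ ♜│8
7│♟ ♟ · ♟ ♟ ♟ ♟ ♟│7
6│· · · · · · · ·│6
5│· · · · · · · ·│5
4│· · · ♟ · · · ·│4
3│♘ · · · · · · ·│3
2│♙ ♙ · ♙ ♙ ♙ ♙ ♙│2
1│♖ · ♗ · ♔ ♗ · ♖│1
  ─────────────────
  a b c d e f g h

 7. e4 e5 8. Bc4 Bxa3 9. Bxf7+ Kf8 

  a b c d e f g h
  ─────────────────
8│♜ · ♛ · · ♚ ♞ ♜│8
7│♟ ♟ · ♟ · ♗ ♟ ♟│7
6│· · · · · · · ·│6
5│· · · · ♟ · · ·│5
4│· · · ♟ ♙ · · ·│4
3│♝ · · · · · · ·│3
2│♙ ♙ · ♙ · ♙ ♙ ♙│2
1│♖ · ♗ · ♔ · · ♖│1
  ─────────────────
  a b c d e f g h

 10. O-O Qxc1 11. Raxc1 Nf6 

  a b c d e f g h
  ─────────────────
8│♜ · · · · ♚ · ♜│8
7│♟ ♟ · ♟ · ♗ ♟ ♟│7
6│· · · · · ♞ · ·│6
5│· · · · ♟ · · ·│5
4│· · · ♟ ♙ · · ·│4
3│♝ · · · · · · ·│3
2│♙ ♙ · ♙ · ♙ ♙ ♙│2
1│· · ♖ · · ♖ ♔ ·│1
  ─────────────────
  a b c d e f g h


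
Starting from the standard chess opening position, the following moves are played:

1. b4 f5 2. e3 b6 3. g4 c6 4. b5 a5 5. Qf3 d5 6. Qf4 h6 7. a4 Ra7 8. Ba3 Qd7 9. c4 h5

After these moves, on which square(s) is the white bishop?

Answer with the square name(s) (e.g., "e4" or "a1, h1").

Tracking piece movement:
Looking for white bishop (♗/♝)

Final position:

  a b c d e f g h
  ─────────────────
8│· ♞ ♝ · ♚ ♝ ♞ ♜│8
7│♜ · · ♛ ♟ · ♟ ·│7
6│· ♟ ♟ · · · · ·│6
5│♟ ♙ · ♟ · ♟ · ♟│5
4│♙ · ♙ · · ♕ ♙ ·│4
3│♗ · · · ♙ · · ·│3
2│· · · ♙ · ♙ · ♙│2
1│♖ ♘ · · ♔ ♗ ♘ ♖│1
  ─────────────────
  a b c d e f g h


a3, f1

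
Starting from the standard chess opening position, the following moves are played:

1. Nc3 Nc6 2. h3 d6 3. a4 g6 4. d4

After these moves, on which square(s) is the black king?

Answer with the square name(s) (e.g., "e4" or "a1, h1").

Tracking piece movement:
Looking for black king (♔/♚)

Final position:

  a b c d e f g h
  ─────────────────
8│♜ · ♝ ♛ ♚ ♝ ♞ ♜│8
7│♟ ♟ ♟ · ♟ ♟ · ♟│7
6│· · ♞ ♟ · · ♟ ·│6
5│· · · · · · · ·│5
4│♙ · · ♙ · · · ·│4
3│· · ♘ · · · · ♙│3
2│· ♙ ♙ · ♙ ♙ ♙ ·│2
1│♖ · ♗ ♕ ♔ ♗ ♘ ♖│1
  ─────────────────
  a b c d e f g h


e8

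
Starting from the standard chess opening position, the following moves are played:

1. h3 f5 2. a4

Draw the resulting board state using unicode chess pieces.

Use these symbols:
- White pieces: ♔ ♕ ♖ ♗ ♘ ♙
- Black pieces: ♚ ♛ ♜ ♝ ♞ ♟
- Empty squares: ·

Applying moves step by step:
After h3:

♜ ♞ ♝ ♛ ♚ ♝ ♞ ♜
♟ ♟ ♟ ♟ ♟ ♟ ♟ ♟
· · · · · · · ·
· · · · · · · ·
· · · · · · · ·
· · · · · · · ♙
♙ ♙ ♙ ♙ ♙ ♙ ♙ ·
♖ ♘ ♗ ♕ ♔ ♗ ♘ ♖


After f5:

♜ ♞ ♝ ♛ ♚ ♝ ♞ ♜
♟ ♟ ♟ ♟ ♟ · ♟ ♟
· · · · · · · ·
· · · · · ♟ · ·
· · · · · · · ·
· · · · · · · ♙
♙ ♙ ♙ ♙ ♙ ♙ ♙ ·
♖ ♘ ♗ ♕ ♔ ♗ ♘ ♖


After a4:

♜ ♞ ♝ ♛ ♚ ♝ ♞ ♜
♟ ♟ ♟ ♟ ♟ · ♟ ♟
· · · · · · · ·
· · · · · ♟ · ·
♙ · · · · · · ·
· · · · · · · ♙
· ♙ ♙ ♙ ♙ ♙ ♙ ·
♖ ♘ ♗ ♕ ♔ ♗ ♘ ♖



  a b c d e f g h
  ─────────────────
8│♜ ♞ ♝ ♛ ♚ ♝ ♞ ♜│8
7│♟ ♟ ♟ ♟ ♟ · ♟ ♟│7
6│· · · · · · · ·│6
5│· · · · · ♟ · ·│5
4│♙ · · · · · · ·│4
3│· · · · · · · ♙│3
2│· ♙ ♙ ♙ ♙ ♙ ♙ ·│2
1│♖ ♘ ♗ ♕ ♔ ♗ ♘ ♖│1
  ─────────────────
  a b c d e f g h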